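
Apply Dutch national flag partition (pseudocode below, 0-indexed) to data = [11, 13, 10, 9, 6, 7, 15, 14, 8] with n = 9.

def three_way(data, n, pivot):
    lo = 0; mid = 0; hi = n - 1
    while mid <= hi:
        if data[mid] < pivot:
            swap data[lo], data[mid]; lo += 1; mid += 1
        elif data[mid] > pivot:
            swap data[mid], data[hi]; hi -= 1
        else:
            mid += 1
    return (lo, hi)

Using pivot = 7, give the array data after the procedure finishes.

[6, 7, 9, 10, 13, 15, 14, 8, 11]

pivot = 7; lo=0, mid=0, hi=8
data[mid]=11>7: swap data[0],data[8]; hi=7 → [8, 13, 10, 9, 6, 7, 15, 14, 11]
data[mid]=8>7: swap data[0],data[7]; hi=6 → [14, 13, 10, 9, 6, 7, 15, 8, 11]
data[mid]=14>7: swap data[0],data[6]; hi=5 → [15, 13, 10, 9, 6, 7, 14, 8, 11]
data[mid]=15>7: swap data[0],data[5]; hi=4 → [7, 13, 10, 9, 6, 15, 14, 8, 11]
data[mid]=7=7: mid=1
data[mid]=13>7: swap data[1],data[4]; hi=3 → [7, 6, 10, 9, 13, 15, 14, 8, 11]
data[mid]=6<7: swap data[0],data[1]; lo=1,mid=2 → [6, 7, 10, 9, 13, 15, 14, 8, 11]
data[mid]=10>7: swap data[2],data[3]; hi=2 → [6, 7, 9, 10, 13, 15, 14, 8, 11]
data[mid]=9>7: swap data[2],data[2]; hi=1 → [6, 7, 9, 10, 13, 15, 14, 8, 11]
end: lo=1, hi=1; data = [6, 7, 9, 10, 13, 15, 14, 8, 11]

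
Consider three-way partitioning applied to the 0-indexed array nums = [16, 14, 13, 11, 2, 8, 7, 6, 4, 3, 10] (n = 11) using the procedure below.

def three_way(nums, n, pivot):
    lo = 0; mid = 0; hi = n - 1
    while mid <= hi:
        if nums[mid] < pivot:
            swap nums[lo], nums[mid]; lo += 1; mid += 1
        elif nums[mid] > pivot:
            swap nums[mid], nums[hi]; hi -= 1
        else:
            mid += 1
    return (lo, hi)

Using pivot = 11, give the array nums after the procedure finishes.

[10, 3, 4, 2, 8, 7, 6, 11, 13, 14, 16]

lo=0 mid=0 hi=10
16>11: swap(0,10), hi=9 ⇒ [10, 14, 13, 11, 2, 8, 7, 6, 4, 3, 16]
10<11: swap(0,0), lo=1 mid=1 ⇒ [10, 14, 13, 11, 2, 8, 7, 6, 4, 3, 16]
14>11: swap(1,9), hi=8 ⇒ [10, 3, 13, 11, 2, 8, 7, 6, 4, 14, 16]
3<11: swap(1,1), lo=2 mid=2 ⇒ [10, 3, 13, 11, 2, 8, 7, 6, 4, 14, 16]
13>11: swap(2,8), hi=7 ⇒ [10, 3, 4, 11, 2, 8, 7, 6, 13, 14, 16]
4<11: swap(2,2), lo=3 mid=3 ⇒ [10, 3, 4, 11, 2, 8, 7, 6, 13, 14, 16]
11=11: mid=4
2<11: swap(3,4), lo=4 mid=5 ⇒ [10, 3, 4, 2, 11, 8, 7, 6, 13, 14, 16]
8<11: swap(4,5), lo=5 mid=6 ⇒ [10, 3, 4, 2, 8, 11, 7, 6, 13, 14, 16]
7<11: swap(5,6), lo=6 mid=7 ⇒ [10, 3, 4, 2, 8, 7, 11, 6, 13, 14, 16]
6<11: swap(6,7), lo=7 mid=8 ⇒ [10, 3, 4, 2, 8, 7, 6, 11, 13, 14, 16]
done. lo=7 hi=7; nums=[10, 3, 4, 2, 8, 7, 6, 11, 13, 14, 16]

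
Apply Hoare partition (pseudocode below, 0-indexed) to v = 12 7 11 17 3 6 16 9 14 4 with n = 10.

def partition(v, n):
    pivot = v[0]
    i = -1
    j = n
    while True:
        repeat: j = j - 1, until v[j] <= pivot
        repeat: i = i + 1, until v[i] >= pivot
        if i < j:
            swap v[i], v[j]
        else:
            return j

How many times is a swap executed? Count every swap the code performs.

2

pivot=12
j stops at 9 (4), i stops at 0 (12); swap ⇒ 4 7 11 17 3 6 16 9 14 12
j stops at 7 (9), i stops at 3 (17); swap ⇒ 4 7 11 9 3 6 16 17 14 12
j stops at 5, i stops at 6; i≥j ⇒ return 5. v=4 7 11 9 3 6 16 17 14 12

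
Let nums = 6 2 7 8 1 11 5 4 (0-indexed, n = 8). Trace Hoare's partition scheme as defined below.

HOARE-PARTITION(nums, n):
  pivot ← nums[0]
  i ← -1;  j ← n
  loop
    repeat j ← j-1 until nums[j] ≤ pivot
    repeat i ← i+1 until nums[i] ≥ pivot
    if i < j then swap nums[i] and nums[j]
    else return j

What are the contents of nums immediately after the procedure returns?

4 2 5 1 8 11 7 6

pivot = nums[0] = 6; i = -1, j = 8
j→7 (nums[7]=4≤6), i→0 (nums[0]=6≥6); i<j, swap → 4 2 7 8 1 11 5 6
j→6 (nums[6]=5≤6), i→2 (nums[2]=7≥6); i<j, swap → 4 2 5 8 1 11 7 6
j→4 (nums[4]=1≤6), i→3 (nums[3]=8≥6); i<j, swap → 4 2 5 1 8 11 7 6
j→3, i→4; i≥j, return j=3. nums = 4 2 5 1 8 11 7 6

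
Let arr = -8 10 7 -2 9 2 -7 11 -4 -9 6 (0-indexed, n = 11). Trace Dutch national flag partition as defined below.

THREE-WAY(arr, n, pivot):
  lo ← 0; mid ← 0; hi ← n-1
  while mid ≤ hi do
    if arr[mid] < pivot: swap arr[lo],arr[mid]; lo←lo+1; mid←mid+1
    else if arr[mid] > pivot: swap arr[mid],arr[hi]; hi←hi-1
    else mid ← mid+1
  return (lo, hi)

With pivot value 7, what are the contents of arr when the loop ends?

-8 6 -2 -9 2 -7 -4 7 11 9 10

lo=0 mid=0 hi=10
-8<7: swap(0,0), lo=1 mid=1 ⇒ -8 10 7 -2 9 2 -7 11 -4 -9 6
10>7: swap(1,10), hi=9 ⇒ -8 6 7 -2 9 2 -7 11 -4 -9 10
6<7: swap(1,1), lo=2 mid=2 ⇒ -8 6 7 -2 9 2 -7 11 -4 -9 10
7=7: mid=3
-2<7: swap(2,3), lo=3 mid=4 ⇒ -8 6 -2 7 9 2 -7 11 -4 -9 10
9>7: swap(4,9), hi=8 ⇒ -8 6 -2 7 -9 2 -7 11 -4 9 10
-9<7: swap(3,4), lo=4 mid=5 ⇒ -8 6 -2 -9 7 2 -7 11 -4 9 10
2<7: swap(4,5), lo=5 mid=6 ⇒ -8 6 -2 -9 2 7 -7 11 -4 9 10
-7<7: swap(5,6), lo=6 mid=7 ⇒ -8 6 -2 -9 2 -7 7 11 -4 9 10
11>7: swap(7,8), hi=7 ⇒ -8 6 -2 -9 2 -7 7 -4 11 9 10
-4<7: swap(6,7), lo=7 mid=8 ⇒ -8 6 -2 -9 2 -7 -4 7 11 9 10
done. lo=7 hi=7; arr=-8 6 -2 -9 2 -7 -4 7 11 9 10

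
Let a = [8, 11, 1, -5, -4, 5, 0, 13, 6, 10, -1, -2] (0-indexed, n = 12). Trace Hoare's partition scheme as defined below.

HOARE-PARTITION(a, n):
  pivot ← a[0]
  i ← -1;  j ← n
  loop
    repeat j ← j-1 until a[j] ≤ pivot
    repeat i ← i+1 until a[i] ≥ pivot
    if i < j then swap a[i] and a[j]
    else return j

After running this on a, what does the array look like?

pivot = a[0] = 8; i = -1, j = 12
j→11 (a[11]=-2≤8), i→0 (a[0]=8≥8); i<j, swap → [-2, 11, 1, -5, -4, 5, 0, 13, 6, 10, -1, 8]
j→10 (a[10]=-1≤8), i→1 (a[1]=11≥8); i<j, swap → [-2, -1, 1, -5, -4, 5, 0, 13, 6, 10, 11, 8]
j→8 (a[8]=6≤8), i→7 (a[7]=13≥8); i<j, swap → [-2, -1, 1, -5, -4, 5, 0, 6, 13, 10, 11, 8]
j→7, i→8; i≥j, return j=7. a = [-2, -1, 1, -5, -4, 5, 0, 6, 13, 10, 11, 8]

[-2, -1, 1, -5, -4, 5, 0, 6, 13, 10, 11, 8]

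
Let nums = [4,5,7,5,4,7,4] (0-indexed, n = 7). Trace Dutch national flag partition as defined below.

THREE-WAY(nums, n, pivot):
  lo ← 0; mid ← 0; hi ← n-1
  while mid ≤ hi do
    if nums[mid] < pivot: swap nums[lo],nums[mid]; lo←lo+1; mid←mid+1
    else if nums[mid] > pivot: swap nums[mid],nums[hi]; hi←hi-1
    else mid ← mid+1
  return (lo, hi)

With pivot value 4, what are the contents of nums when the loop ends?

lo=0 mid=0 hi=6
4=4: mid=1
5>4: swap(1,6), hi=5 ⇒ [4,4,7,5,4,7,5]
4=4: mid=2
7>4: swap(2,5), hi=4 ⇒ [4,4,7,5,4,7,5]
7>4: swap(2,4), hi=3 ⇒ [4,4,4,5,7,7,5]
4=4: mid=3
5>4: swap(3,3), hi=2 ⇒ [4,4,4,5,7,7,5]
done. lo=0 hi=2; nums=[4,4,4,5,7,7,5]

[4,4,4,5,7,7,5]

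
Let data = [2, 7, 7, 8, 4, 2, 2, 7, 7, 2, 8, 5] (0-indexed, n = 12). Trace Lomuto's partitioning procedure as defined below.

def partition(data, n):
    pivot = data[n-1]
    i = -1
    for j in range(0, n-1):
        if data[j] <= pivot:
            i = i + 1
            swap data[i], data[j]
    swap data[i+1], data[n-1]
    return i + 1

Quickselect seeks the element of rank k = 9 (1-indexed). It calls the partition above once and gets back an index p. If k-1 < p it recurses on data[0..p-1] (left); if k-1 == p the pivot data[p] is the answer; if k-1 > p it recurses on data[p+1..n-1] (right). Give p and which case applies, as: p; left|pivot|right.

5; right

pivot = data[11] = 5; i = -1
j=0: data[0]=2 ≤ 5 → i=0, swap data[0],data[0] (no change) → [2, 7, 7, 8, 4, 2, 2, 7, 7, 2, 8, 5]
j=1: data[1]=7 > 5 → no swap
j=2: data[2]=7 > 5 → no swap
j=3: data[3]=8 > 5 → no swap
j=4: data[4]=4 ≤ 5 → i=1, swap data[1],data[4] → [2, 4, 7, 8, 7, 2, 2, 7, 7, 2, 8, 5]
j=5: data[5]=2 ≤ 5 → i=2, swap data[2],data[5] → [2, 4, 2, 8, 7, 7, 2, 7, 7, 2, 8, 5]
j=6: data[6]=2 ≤ 5 → i=3, swap data[3],data[6] → [2, 4, 2, 2, 7, 7, 8, 7, 7, 2, 8, 5]
j=7: data[7]=7 > 5 → no swap
j=8: data[8]=7 > 5 → no swap
j=9: data[9]=2 ≤ 5 → i=4, swap data[4],data[9] → [2, 4, 2, 2, 2, 7, 8, 7, 7, 7, 8, 5]
j=10: data[10]=8 > 5 → no swap
final swap data[5],data[11] → [2, 4, 2, 2, 2, 5, 8, 7, 7, 7, 8, 7]; return 5
p = 5; k-1 = 8 > 5 ⇒ right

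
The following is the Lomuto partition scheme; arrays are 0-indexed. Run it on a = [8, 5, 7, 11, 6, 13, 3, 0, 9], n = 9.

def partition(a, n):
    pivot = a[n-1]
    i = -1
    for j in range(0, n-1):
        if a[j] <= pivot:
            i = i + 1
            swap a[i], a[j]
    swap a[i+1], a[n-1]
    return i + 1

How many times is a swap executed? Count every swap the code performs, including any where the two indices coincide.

pivot = a[8] = 9; i = -1
j=0: a[0]=8 ≤ 9 → i=0, swap a[0],a[0] (no change) → [8, 5, 7, 11, 6, 13, 3, 0, 9]
j=1: a[1]=5 ≤ 9 → i=1, swap a[1],a[1] (no change) → [8, 5, 7, 11, 6, 13, 3, 0, 9]
j=2: a[2]=7 ≤ 9 → i=2, swap a[2],a[2] (no change) → [8, 5, 7, 11, 6, 13, 3, 0, 9]
j=3: a[3]=11 > 9 → no swap
j=4: a[4]=6 ≤ 9 → i=3, swap a[3],a[4] → [8, 5, 7, 6, 11, 13, 3, 0, 9]
j=5: a[5]=13 > 9 → no swap
j=6: a[6]=3 ≤ 9 → i=4, swap a[4],a[6] → [8, 5, 7, 6, 3, 13, 11, 0, 9]
j=7: a[7]=0 ≤ 9 → i=5, swap a[5],a[7] → [8, 5, 7, 6, 3, 0, 11, 13, 9]
final swap a[6],a[8] → [8, 5, 7, 6, 3, 0, 9, 13, 11]; return 6

7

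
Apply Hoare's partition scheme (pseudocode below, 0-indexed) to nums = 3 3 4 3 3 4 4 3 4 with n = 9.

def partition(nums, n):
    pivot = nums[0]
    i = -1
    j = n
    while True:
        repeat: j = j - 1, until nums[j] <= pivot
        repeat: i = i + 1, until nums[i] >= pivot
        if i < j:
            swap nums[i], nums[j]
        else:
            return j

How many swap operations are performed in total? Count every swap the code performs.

3

pivot = nums[0] = 3; i = -1, j = 9
j→7 (nums[7]=3≤3), i→0 (nums[0]=3≥3); i<j, swap → 3 3 4 3 3 4 4 3 4
j→4 (nums[4]=3≤3), i→1 (nums[1]=3≥3); i<j, swap → 3 3 4 3 3 4 4 3 4
j→3 (nums[3]=3≤3), i→2 (nums[2]=4≥3); i<j, swap → 3 3 3 4 3 4 4 3 4
j→2, i→3; i≥j, return j=2. nums = 3 3 3 4 3 4 4 3 4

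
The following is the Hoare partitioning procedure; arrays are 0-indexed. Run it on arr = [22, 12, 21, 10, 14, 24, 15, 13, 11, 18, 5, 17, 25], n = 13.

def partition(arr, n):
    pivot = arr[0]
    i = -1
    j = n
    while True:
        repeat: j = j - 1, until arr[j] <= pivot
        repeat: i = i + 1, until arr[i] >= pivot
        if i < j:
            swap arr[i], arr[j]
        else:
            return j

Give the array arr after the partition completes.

[17, 12, 21, 10, 14, 5, 15, 13, 11, 18, 24, 22, 25]

pivot=22
j stops at 11 (17), i stops at 0 (22); swap ⇒ [17, 12, 21, 10, 14, 24, 15, 13, 11, 18, 5, 22, 25]
j stops at 10 (5), i stops at 5 (24); swap ⇒ [17, 12, 21, 10, 14, 5, 15, 13, 11, 18, 24, 22, 25]
j stops at 9, i stops at 10; i≥j ⇒ return 9. arr=[17, 12, 21, 10, 14, 5, 15, 13, 11, 18, 24, 22, 25]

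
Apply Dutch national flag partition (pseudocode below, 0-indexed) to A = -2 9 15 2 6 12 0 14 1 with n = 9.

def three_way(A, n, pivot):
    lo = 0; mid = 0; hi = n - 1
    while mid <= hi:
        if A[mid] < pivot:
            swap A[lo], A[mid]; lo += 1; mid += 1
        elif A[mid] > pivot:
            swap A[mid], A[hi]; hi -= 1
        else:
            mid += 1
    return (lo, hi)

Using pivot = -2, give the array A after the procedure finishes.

-2 15 2 6 12 0 14 1 9

lo=0 mid=0 hi=8
-2=-2: mid=1
9>-2: swap(1,8), hi=7 ⇒ -2 1 15 2 6 12 0 14 9
1>-2: swap(1,7), hi=6 ⇒ -2 14 15 2 6 12 0 1 9
14>-2: swap(1,6), hi=5 ⇒ -2 0 15 2 6 12 14 1 9
0>-2: swap(1,5), hi=4 ⇒ -2 12 15 2 6 0 14 1 9
12>-2: swap(1,4), hi=3 ⇒ -2 6 15 2 12 0 14 1 9
6>-2: swap(1,3), hi=2 ⇒ -2 2 15 6 12 0 14 1 9
2>-2: swap(1,2), hi=1 ⇒ -2 15 2 6 12 0 14 1 9
15>-2: swap(1,1), hi=0 ⇒ -2 15 2 6 12 0 14 1 9
done. lo=0 hi=0; A=-2 15 2 6 12 0 14 1 9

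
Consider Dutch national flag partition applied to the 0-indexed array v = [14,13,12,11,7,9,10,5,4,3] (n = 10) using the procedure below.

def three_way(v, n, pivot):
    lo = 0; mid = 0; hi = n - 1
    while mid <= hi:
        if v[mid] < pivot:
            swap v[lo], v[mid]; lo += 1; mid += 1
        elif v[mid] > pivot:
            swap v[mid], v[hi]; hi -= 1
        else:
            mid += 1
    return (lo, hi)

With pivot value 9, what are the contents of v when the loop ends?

pivot = 9; lo=0, mid=0, hi=9
v[mid]=14>9: swap v[0],v[9]; hi=8 → [3,13,12,11,7,9,10,5,4,14]
v[mid]=3<9: swap v[0],v[0]; lo=1,mid=1 → [3,13,12,11,7,9,10,5,4,14]
v[mid]=13>9: swap v[1],v[8]; hi=7 → [3,4,12,11,7,9,10,5,13,14]
v[mid]=4<9: swap v[1],v[1]; lo=2,mid=2 → [3,4,12,11,7,9,10,5,13,14]
v[mid]=12>9: swap v[2],v[7]; hi=6 → [3,4,5,11,7,9,10,12,13,14]
v[mid]=5<9: swap v[2],v[2]; lo=3,mid=3 → [3,4,5,11,7,9,10,12,13,14]
v[mid]=11>9: swap v[3],v[6]; hi=5 → [3,4,5,10,7,9,11,12,13,14]
v[mid]=10>9: swap v[3],v[5]; hi=4 → [3,4,5,9,7,10,11,12,13,14]
v[mid]=9=9: mid=4
v[mid]=7<9: swap v[3],v[4]; lo=4,mid=5 → [3,4,5,7,9,10,11,12,13,14]
end: lo=4, hi=4; v = [3,4,5,7,9,10,11,12,13,14]

[3,4,5,7,9,10,11,12,13,14]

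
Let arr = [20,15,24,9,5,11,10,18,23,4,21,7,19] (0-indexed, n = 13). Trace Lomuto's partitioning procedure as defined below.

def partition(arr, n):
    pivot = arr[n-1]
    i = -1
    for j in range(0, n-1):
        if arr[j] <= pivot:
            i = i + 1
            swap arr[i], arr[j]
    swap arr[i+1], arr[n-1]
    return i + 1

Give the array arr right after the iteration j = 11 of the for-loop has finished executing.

[15,9,5,11,10,18,4,7,23,24,21,20,19]

pivot = arr[12] = 19; i = -1
j=0: arr[0]=20 > 19 → no swap
j=1: arr[1]=15 ≤ 19 → i=0, swap arr[0],arr[1] → [15,20,24,9,5,11,10,18,23,4,21,7,19]
j=2: arr[2]=24 > 19 → no swap
j=3: arr[3]=9 ≤ 19 → i=1, swap arr[1],arr[3] → [15,9,24,20,5,11,10,18,23,4,21,7,19]
j=4: arr[4]=5 ≤ 19 → i=2, swap arr[2],arr[4] → [15,9,5,20,24,11,10,18,23,4,21,7,19]
j=5: arr[5]=11 ≤ 19 → i=3, swap arr[3],arr[5] → [15,9,5,11,24,20,10,18,23,4,21,7,19]
j=6: arr[6]=10 ≤ 19 → i=4, swap arr[4],arr[6] → [15,9,5,11,10,20,24,18,23,4,21,7,19]
j=7: arr[7]=18 ≤ 19 → i=5, swap arr[5],arr[7] → [15,9,5,11,10,18,24,20,23,4,21,7,19]
j=8: arr[8]=23 > 19 → no swap
j=9: arr[9]=4 ≤ 19 → i=6, swap arr[6],arr[9] → [15,9,5,11,10,18,4,20,23,24,21,7,19]
j=10: arr[10]=21 > 19 → no swap
j=11: arr[11]=7 ≤ 19 → i=7, swap arr[7],arr[11] → [15,9,5,11,10,18,4,7,23,24,21,20,19]
(after j=11) arr = [15,9,5,11,10,18,4,7,23,24,21,20,19]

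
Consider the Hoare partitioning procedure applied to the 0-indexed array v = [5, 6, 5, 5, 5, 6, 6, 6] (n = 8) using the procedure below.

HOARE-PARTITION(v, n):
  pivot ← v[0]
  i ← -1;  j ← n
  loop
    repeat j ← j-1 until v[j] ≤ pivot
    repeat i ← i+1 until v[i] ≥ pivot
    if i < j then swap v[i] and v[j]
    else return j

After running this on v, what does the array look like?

pivot=5
j stops at 4 (5), i stops at 0 (5); swap ⇒ [5, 6, 5, 5, 5, 6, 6, 6]
j stops at 3 (5), i stops at 1 (6); swap ⇒ [5, 5, 5, 6, 5, 6, 6, 6]
j stops at 2, i stops at 2; i≥j ⇒ return 2. v=[5, 5, 5, 6, 5, 6, 6, 6]

[5, 5, 5, 6, 5, 6, 6, 6]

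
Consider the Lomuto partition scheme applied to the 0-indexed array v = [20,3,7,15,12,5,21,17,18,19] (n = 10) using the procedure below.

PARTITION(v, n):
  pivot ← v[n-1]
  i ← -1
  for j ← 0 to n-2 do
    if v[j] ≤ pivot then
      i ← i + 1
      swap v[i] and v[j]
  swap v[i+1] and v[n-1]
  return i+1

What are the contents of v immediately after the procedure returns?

pivot = v[9] = 19; i = -1
j=0: v[0]=20 > 19 → no swap
j=1: v[1]=3 ≤ 19 → i=0, swap v[0],v[1] → [3,20,7,15,12,5,21,17,18,19]
j=2: v[2]=7 ≤ 19 → i=1, swap v[1],v[2] → [3,7,20,15,12,5,21,17,18,19]
j=3: v[3]=15 ≤ 19 → i=2, swap v[2],v[3] → [3,7,15,20,12,5,21,17,18,19]
j=4: v[4]=12 ≤ 19 → i=3, swap v[3],v[4] → [3,7,15,12,20,5,21,17,18,19]
j=5: v[5]=5 ≤ 19 → i=4, swap v[4],v[5] → [3,7,15,12,5,20,21,17,18,19]
j=6: v[6]=21 > 19 → no swap
j=7: v[7]=17 ≤ 19 → i=5, swap v[5],v[7] → [3,7,15,12,5,17,21,20,18,19]
j=8: v[8]=18 ≤ 19 → i=6, swap v[6],v[8] → [3,7,15,12,5,17,18,20,21,19]
final swap v[7],v[9] → [3,7,15,12,5,17,18,19,21,20]; return 7

[3,7,15,12,5,17,18,19,21,20]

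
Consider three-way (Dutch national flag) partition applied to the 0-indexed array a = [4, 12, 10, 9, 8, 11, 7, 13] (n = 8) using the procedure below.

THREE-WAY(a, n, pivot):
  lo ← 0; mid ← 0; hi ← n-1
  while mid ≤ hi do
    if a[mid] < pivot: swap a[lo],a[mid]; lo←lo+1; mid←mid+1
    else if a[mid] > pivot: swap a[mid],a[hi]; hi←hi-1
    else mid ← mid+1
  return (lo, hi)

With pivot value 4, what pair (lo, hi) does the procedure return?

(0, 0)

lo=0 mid=0 hi=7
4=4: mid=1
12>4: swap(1,7), hi=6 ⇒ [4, 13, 10, 9, 8, 11, 7, 12]
13>4: swap(1,6), hi=5 ⇒ [4, 7, 10, 9, 8, 11, 13, 12]
7>4: swap(1,5), hi=4 ⇒ [4, 11, 10, 9, 8, 7, 13, 12]
11>4: swap(1,4), hi=3 ⇒ [4, 8, 10, 9, 11, 7, 13, 12]
8>4: swap(1,3), hi=2 ⇒ [4, 9, 10, 8, 11, 7, 13, 12]
9>4: swap(1,2), hi=1 ⇒ [4, 10, 9, 8, 11, 7, 13, 12]
10>4: swap(1,1), hi=0 ⇒ [4, 10, 9, 8, 11, 7, 13, 12]
done. lo=0 hi=0; a=[4, 10, 9, 8, 11, 7, 13, 12]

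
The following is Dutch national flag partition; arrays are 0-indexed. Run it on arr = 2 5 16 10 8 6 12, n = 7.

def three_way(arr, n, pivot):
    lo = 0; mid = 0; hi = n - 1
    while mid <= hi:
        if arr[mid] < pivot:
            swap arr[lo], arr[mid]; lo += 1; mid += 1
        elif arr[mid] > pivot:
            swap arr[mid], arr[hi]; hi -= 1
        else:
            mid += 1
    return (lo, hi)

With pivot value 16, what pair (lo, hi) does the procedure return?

lo=0 mid=0 hi=6
2<16: swap(0,0), lo=1 mid=1 ⇒ 2 5 16 10 8 6 12
5<16: swap(1,1), lo=2 mid=2 ⇒ 2 5 16 10 8 6 12
16=16: mid=3
10<16: swap(2,3), lo=3 mid=4 ⇒ 2 5 10 16 8 6 12
8<16: swap(3,4), lo=4 mid=5 ⇒ 2 5 10 8 16 6 12
6<16: swap(4,5), lo=5 mid=6 ⇒ 2 5 10 8 6 16 12
12<16: swap(5,6), lo=6 mid=7 ⇒ 2 5 10 8 6 12 16
done. lo=6 hi=6; arr=2 5 10 8 6 12 16

(6, 6)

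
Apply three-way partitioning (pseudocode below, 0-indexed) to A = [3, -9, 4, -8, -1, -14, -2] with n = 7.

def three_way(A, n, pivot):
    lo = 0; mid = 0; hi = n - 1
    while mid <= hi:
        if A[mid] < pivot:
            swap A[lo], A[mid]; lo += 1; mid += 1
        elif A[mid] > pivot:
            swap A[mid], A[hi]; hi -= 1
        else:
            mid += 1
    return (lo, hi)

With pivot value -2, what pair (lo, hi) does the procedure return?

(3, 3)

lo=0 mid=0 hi=6
3>-2: swap(0,6), hi=5 ⇒ [-2, -9, 4, -8, -1, -14, 3]
-2=-2: mid=1
-9<-2: swap(0,1), lo=1 mid=2 ⇒ [-9, -2, 4, -8, -1, -14, 3]
4>-2: swap(2,5), hi=4 ⇒ [-9, -2, -14, -8, -1, 4, 3]
-14<-2: swap(1,2), lo=2 mid=3 ⇒ [-9, -14, -2, -8, -1, 4, 3]
-8<-2: swap(2,3), lo=3 mid=4 ⇒ [-9, -14, -8, -2, -1, 4, 3]
-1>-2: swap(4,4), hi=3 ⇒ [-9, -14, -8, -2, -1, 4, 3]
done. lo=3 hi=3; A=[-9, -14, -8, -2, -1, 4, 3]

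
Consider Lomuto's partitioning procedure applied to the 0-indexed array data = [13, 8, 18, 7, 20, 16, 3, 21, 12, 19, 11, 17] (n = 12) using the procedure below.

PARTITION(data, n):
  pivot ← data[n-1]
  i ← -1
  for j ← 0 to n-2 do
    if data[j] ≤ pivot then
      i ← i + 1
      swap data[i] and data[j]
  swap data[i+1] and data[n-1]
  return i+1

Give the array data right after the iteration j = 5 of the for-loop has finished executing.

[13, 8, 7, 16, 20, 18, 3, 21, 12, 19, 11, 17]

pivot = data[11] = 17; i = -1
j=0: data[0]=13 ≤ 17 → i=0, swap data[0],data[0] (no change) → [13, 8, 18, 7, 20, 16, 3, 21, 12, 19, 11, 17]
j=1: data[1]=8 ≤ 17 → i=1, swap data[1],data[1] (no change) → [13, 8, 18, 7, 20, 16, 3, 21, 12, 19, 11, 17]
j=2: data[2]=18 > 17 → no swap
j=3: data[3]=7 ≤ 17 → i=2, swap data[2],data[3] → [13, 8, 7, 18, 20, 16, 3, 21, 12, 19, 11, 17]
j=4: data[4]=20 > 17 → no swap
j=5: data[5]=16 ≤ 17 → i=3, swap data[3],data[5] → [13, 8, 7, 16, 20, 18, 3, 21, 12, 19, 11, 17]
(after j=5) data = [13, 8, 7, 16, 20, 18, 3, 21, 12, 19, 11, 17]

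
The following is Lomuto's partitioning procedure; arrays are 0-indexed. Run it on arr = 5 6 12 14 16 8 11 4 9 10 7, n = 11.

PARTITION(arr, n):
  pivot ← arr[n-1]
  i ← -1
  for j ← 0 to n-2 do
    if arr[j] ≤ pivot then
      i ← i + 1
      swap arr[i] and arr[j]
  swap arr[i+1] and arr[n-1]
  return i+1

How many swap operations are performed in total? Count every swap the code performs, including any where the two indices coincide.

4

pivot=7, i=-1
j=0: 5≤7, i=0, swap(0,0) ⇒ 5 6 12 14 16 8 11 4 9 10 7
j=1: 6≤7, i=1, swap(1,1) ⇒ 5 6 12 14 16 8 11 4 9 10 7
j=2: 12>7, skip
j=3: 14>7, skip
j=4: 16>7, skip
j=5: 8>7, skip
j=6: 11>7, skip
j=7: 4≤7, i=2, swap(2,7) ⇒ 5 6 4 14 16 8 11 12 9 10 7
j=8: 9>7, skip
j=9: 10>7, skip
swap(3,10) ⇒ 5 6 4 7 16 8 11 12 9 10 14; return 3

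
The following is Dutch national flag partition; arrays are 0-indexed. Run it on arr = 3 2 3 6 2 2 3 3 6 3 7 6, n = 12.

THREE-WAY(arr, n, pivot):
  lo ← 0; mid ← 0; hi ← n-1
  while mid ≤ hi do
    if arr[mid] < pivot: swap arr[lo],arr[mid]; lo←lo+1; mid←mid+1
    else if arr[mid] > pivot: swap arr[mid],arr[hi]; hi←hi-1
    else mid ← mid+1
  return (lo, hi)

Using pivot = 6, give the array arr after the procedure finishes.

3 2 3 2 2 3 3 3 6 6 6 7

pivot = 6; lo=0, mid=0, hi=11
arr[mid]=3<6: swap arr[0],arr[0]; lo=1,mid=1 → 3 2 3 6 2 2 3 3 6 3 7 6
arr[mid]=2<6: swap arr[1],arr[1]; lo=2,mid=2 → 3 2 3 6 2 2 3 3 6 3 7 6
arr[mid]=3<6: swap arr[2],arr[2]; lo=3,mid=3 → 3 2 3 6 2 2 3 3 6 3 7 6
arr[mid]=6=6: mid=4
arr[mid]=2<6: swap arr[3],arr[4]; lo=4,mid=5 → 3 2 3 2 6 2 3 3 6 3 7 6
arr[mid]=2<6: swap arr[4],arr[5]; lo=5,mid=6 → 3 2 3 2 2 6 3 3 6 3 7 6
arr[mid]=3<6: swap arr[5],arr[6]; lo=6,mid=7 → 3 2 3 2 2 3 6 3 6 3 7 6
arr[mid]=3<6: swap arr[6],arr[7]; lo=7,mid=8 → 3 2 3 2 2 3 3 6 6 3 7 6
arr[mid]=6=6: mid=9
arr[mid]=3<6: swap arr[7],arr[9]; lo=8,mid=10 → 3 2 3 2 2 3 3 3 6 6 7 6
arr[mid]=7>6: swap arr[10],arr[11]; hi=10 → 3 2 3 2 2 3 3 3 6 6 6 7
arr[mid]=6=6: mid=11
end: lo=8, hi=10; arr = 3 2 3 2 2 3 3 3 6 6 6 7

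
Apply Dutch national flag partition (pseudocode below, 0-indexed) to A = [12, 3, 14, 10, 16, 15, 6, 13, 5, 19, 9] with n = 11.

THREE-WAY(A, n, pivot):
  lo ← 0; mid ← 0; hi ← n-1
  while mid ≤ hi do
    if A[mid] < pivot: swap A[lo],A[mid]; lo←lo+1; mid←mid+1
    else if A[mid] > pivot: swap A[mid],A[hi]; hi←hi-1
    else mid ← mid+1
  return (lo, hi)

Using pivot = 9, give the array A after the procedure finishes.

pivot = 9; lo=0, mid=0, hi=10
A[mid]=12>9: swap A[0],A[10]; hi=9 → [9, 3, 14, 10, 16, 15, 6, 13, 5, 19, 12]
A[mid]=9=9: mid=1
A[mid]=3<9: swap A[0],A[1]; lo=1,mid=2 → [3, 9, 14, 10, 16, 15, 6, 13, 5, 19, 12]
A[mid]=14>9: swap A[2],A[9]; hi=8 → [3, 9, 19, 10, 16, 15, 6, 13, 5, 14, 12]
A[mid]=19>9: swap A[2],A[8]; hi=7 → [3, 9, 5, 10, 16, 15, 6, 13, 19, 14, 12]
A[mid]=5<9: swap A[1],A[2]; lo=2,mid=3 → [3, 5, 9, 10, 16, 15, 6, 13, 19, 14, 12]
A[mid]=10>9: swap A[3],A[7]; hi=6 → [3, 5, 9, 13, 16, 15, 6, 10, 19, 14, 12]
A[mid]=13>9: swap A[3],A[6]; hi=5 → [3, 5, 9, 6, 16, 15, 13, 10, 19, 14, 12]
A[mid]=6<9: swap A[2],A[3]; lo=3,mid=4 → [3, 5, 6, 9, 16, 15, 13, 10, 19, 14, 12]
A[mid]=16>9: swap A[4],A[5]; hi=4 → [3, 5, 6, 9, 15, 16, 13, 10, 19, 14, 12]
A[mid]=15>9: swap A[4],A[4]; hi=3 → [3, 5, 6, 9, 15, 16, 13, 10, 19, 14, 12]
end: lo=3, hi=3; A = [3, 5, 6, 9, 15, 16, 13, 10, 19, 14, 12]

[3, 5, 6, 9, 15, 16, 13, 10, 19, 14, 12]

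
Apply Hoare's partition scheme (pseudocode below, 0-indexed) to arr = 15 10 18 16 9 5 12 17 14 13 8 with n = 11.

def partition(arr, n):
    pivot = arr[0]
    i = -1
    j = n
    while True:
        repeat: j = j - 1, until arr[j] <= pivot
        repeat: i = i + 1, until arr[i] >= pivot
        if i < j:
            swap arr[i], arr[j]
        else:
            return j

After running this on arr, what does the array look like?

pivot=15
j stops at 10 (8), i stops at 0 (15); swap ⇒ 8 10 18 16 9 5 12 17 14 13 15
j stops at 9 (13), i stops at 2 (18); swap ⇒ 8 10 13 16 9 5 12 17 14 18 15
j stops at 8 (14), i stops at 3 (16); swap ⇒ 8 10 13 14 9 5 12 17 16 18 15
j stops at 6, i stops at 7; i≥j ⇒ return 6. arr=8 10 13 14 9 5 12 17 16 18 15

8 10 13 14 9 5 12 17 16 18 15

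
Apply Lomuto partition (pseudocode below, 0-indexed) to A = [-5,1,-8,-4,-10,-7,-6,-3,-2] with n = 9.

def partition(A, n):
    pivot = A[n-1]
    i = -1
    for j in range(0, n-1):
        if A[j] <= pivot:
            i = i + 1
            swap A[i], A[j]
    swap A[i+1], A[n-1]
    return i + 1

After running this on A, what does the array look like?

pivot=-2, i=-1
j=0: -5≤-2, i=0, swap(0,0) ⇒ [-5,1,-8,-4,-10,-7,-6,-3,-2]
j=1: 1>-2, skip
j=2: -8≤-2, i=1, swap(1,2) ⇒ [-5,-8,1,-4,-10,-7,-6,-3,-2]
j=3: -4≤-2, i=2, swap(2,3) ⇒ [-5,-8,-4,1,-10,-7,-6,-3,-2]
j=4: -10≤-2, i=3, swap(3,4) ⇒ [-5,-8,-4,-10,1,-7,-6,-3,-2]
j=5: -7≤-2, i=4, swap(4,5) ⇒ [-5,-8,-4,-10,-7,1,-6,-3,-2]
j=6: -6≤-2, i=5, swap(5,6) ⇒ [-5,-8,-4,-10,-7,-6,1,-3,-2]
j=7: -3≤-2, i=6, swap(6,7) ⇒ [-5,-8,-4,-10,-7,-6,-3,1,-2]
swap(7,8) ⇒ [-5,-8,-4,-10,-7,-6,-3,-2,1]; return 7

[-5,-8,-4,-10,-7,-6,-3,-2,1]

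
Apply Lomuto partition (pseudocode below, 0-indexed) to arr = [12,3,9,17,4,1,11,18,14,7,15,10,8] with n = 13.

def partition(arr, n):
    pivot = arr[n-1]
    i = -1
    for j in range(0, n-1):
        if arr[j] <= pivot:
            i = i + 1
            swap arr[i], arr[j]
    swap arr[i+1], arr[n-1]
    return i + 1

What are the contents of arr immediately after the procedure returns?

[3,4,1,7,8,9,11,18,14,17,15,10,12]

pivot=8, i=-1
j=0: 12>8, skip
j=1: 3≤8, i=0, swap(0,1) ⇒ [3,12,9,17,4,1,11,18,14,7,15,10,8]
j=2: 9>8, skip
j=3: 17>8, skip
j=4: 4≤8, i=1, swap(1,4) ⇒ [3,4,9,17,12,1,11,18,14,7,15,10,8]
j=5: 1≤8, i=2, swap(2,5) ⇒ [3,4,1,17,12,9,11,18,14,7,15,10,8]
j=6: 11>8, skip
j=7: 18>8, skip
j=8: 14>8, skip
j=9: 7≤8, i=3, swap(3,9) ⇒ [3,4,1,7,12,9,11,18,14,17,15,10,8]
j=10: 15>8, skip
j=11: 10>8, skip
swap(4,12) ⇒ [3,4,1,7,8,9,11,18,14,17,15,10,12]; return 4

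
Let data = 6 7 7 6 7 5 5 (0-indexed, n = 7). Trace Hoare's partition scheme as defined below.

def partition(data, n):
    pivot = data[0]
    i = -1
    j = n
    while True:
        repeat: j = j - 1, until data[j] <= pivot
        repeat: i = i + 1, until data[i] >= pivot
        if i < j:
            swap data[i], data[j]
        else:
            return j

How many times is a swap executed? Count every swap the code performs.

3

pivot = data[0] = 6; i = -1, j = 7
j→6 (data[6]=5≤6), i→0 (data[0]=6≥6); i<j, swap → 5 7 7 6 7 5 6
j→5 (data[5]=5≤6), i→1 (data[1]=7≥6); i<j, swap → 5 5 7 6 7 7 6
j→3 (data[3]=6≤6), i→2 (data[2]=7≥6); i<j, swap → 5 5 6 7 7 7 6
j→2, i→3; i≥j, return j=2. data = 5 5 6 7 7 7 6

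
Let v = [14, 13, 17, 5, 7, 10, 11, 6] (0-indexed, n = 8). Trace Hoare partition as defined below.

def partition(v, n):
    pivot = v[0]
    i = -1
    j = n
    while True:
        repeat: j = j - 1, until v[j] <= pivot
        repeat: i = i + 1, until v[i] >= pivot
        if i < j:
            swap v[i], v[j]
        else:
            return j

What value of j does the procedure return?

pivot = v[0] = 14; i = -1, j = 8
j→7 (v[7]=6≤14), i→0 (v[0]=14≥14); i<j, swap → [6, 13, 17, 5, 7, 10, 11, 14]
j→6 (v[6]=11≤14), i→2 (v[2]=17≥14); i<j, swap → [6, 13, 11, 5, 7, 10, 17, 14]
j→5, i→6; i≥j, return j=5. v = [6, 13, 11, 5, 7, 10, 17, 14]

5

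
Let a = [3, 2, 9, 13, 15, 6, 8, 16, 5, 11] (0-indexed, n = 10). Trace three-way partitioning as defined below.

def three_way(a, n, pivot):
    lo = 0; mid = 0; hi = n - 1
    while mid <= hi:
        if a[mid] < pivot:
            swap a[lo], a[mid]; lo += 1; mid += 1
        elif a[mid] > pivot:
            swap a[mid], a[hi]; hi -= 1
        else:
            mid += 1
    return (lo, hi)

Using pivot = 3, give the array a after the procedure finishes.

lo=0 mid=0 hi=9
3=3: mid=1
2<3: swap(0,1), lo=1 mid=2 ⇒ [2, 3, 9, 13, 15, 6, 8, 16, 5, 11]
9>3: swap(2,9), hi=8 ⇒ [2, 3, 11, 13, 15, 6, 8, 16, 5, 9]
11>3: swap(2,8), hi=7 ⇒ [2, 3, 5, 13, 15, 6, 8, 16, 11, 9]
5>3: swap(2,7), hi=6 ⇒ [2, 3, 16, 13, 15, 6, 8, 5, 11, 9]
16>3: swap(2,6), hi=5 ⇒ [2, 3, 8, 13, 15, 6, 16, 5, 11, 9]
8>3: swap(2,5), hi=4 ⇒ [2, 3, 6, 13, 15, 8, 16, 5, 11, 9]
6>3: swap(2,4), hi=3 ⇒ [2, 3, 15, 13, 6, 8, 16, 5, 11, 9]
15>3: swap(2,3), hi=2 ⇒ [2, 3, 13, 15, 6, 8, 16, 5, 11, 9]
13>3: swap(2,2), hi=1 ⇒ [2, 3, 13, 15, 6, 8, 16, 5, 11, 9]
done. lo=1 hi=1; a=[2, 3, 13, 15, 6, 8, 16, 5, 11, 9]

[2, 3, 13, 15, 6, 8, 16, 5, 11, 9]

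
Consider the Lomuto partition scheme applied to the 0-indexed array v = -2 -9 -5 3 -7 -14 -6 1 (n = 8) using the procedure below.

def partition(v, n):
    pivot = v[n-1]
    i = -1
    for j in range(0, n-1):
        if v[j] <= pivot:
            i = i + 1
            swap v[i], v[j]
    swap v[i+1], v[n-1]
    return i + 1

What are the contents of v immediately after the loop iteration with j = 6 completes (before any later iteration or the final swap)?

pivot = v[7] = 1; i = -1
j=0: v[0]=-2 ≤ 1 → i=0, swap v[0],v[0] (no change) → -2 -9 -5 3 -7 -14 -6 1
j=1: v[1]=-9 ≤ 1 → i=1, swap v[1],v[1] (no change) → -2 -9 -5 3 -7 -14 -6 1
j=2: v[2]=-5 ≤ 1 → i=2, swap v[2],v[2] (no change) → -2 -9 -5 3 -7 -14 -6 1
j=3: v[3]=3 > 1 → no swap
j=4: v[4]=-7 ≤ 1 → i=3, swap v[3],v[4] → -2 -9 -5 -7 3 -14 -6 1
j=5: v[5]=-14 ≤ 1 → i=4, swap v[4],v[5] → -2 -9 -5 -7 -14 3 -6 1
j=6: v[6]=-6 ≤ 1 → i=5, swap v[5],v[6] → -2 -9 -5 -7 -14 -6 3 1
(after j=6) v = -2 -9 -5 -7 -14 -6 3 1

-2 -9 -5 -7 -14 -6 3 1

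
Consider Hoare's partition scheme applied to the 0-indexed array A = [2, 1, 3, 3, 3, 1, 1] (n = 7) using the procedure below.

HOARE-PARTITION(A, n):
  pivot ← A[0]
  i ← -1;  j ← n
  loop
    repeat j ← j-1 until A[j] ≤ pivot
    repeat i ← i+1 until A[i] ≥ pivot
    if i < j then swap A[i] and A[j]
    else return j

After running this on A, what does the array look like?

[1, 1, 1, 3, 3, 3, 2]

pivot=2
j stops at 6 (1), i stops at 0 (2); swap ⇒ [1, 1, 3, 3, 3, 1, 2]
j stops at 5 (1), i stops at 2 (3); swap ⇒ [1, 1, 1, 3, 3, 3, 2]
j stops at 2, i stops at 3; i≥j ⇒ return 2. A=[1, 1, 1, 3, 3, 3, 2]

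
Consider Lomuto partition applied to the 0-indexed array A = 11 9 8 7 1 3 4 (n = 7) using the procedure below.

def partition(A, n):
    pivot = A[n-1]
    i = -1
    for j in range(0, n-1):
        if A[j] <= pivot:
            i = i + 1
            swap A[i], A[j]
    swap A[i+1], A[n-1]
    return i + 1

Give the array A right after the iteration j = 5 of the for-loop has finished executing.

1 3 8 7 11 9 4

pivot=4, i=-1
j=0: 11>4, skip
j=1: 9>4, skip
j=2: 8>4, skip
j=3: 7>4, skip
j=4: 1≤4, i=0, swap(0,4) ⇒ 1 9 8 7 11 3 4
j=5: 3≤4, i=1, swap(1,5) ⇒ 1 3 8 7 11 9 4
(after j=5) A = 1 3 8 7 11 9 4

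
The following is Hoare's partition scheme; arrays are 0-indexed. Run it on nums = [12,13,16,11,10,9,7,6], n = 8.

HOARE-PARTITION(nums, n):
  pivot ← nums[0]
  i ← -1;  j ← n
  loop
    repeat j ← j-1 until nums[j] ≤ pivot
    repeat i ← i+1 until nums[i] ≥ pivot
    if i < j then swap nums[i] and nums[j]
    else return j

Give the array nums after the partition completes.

[6,7,9,11,10,16,13,12]

pivot=12
j stops at 7 (6), i stops at 0 (12); swap ⇒ [6,13,16,11,10,9,7,12]
j stops at 6 (7), i stops at 1 (13); swap ⇒ [6,7,16,11,10,9,13,12]
j stops at 5 (9), i stops at 2 (16); swap ⇒ [6,7,9,11,10,16,13,12]
j stops at 4, i stops at 5; i≥j ⇒ return 4. nums=[6,7,9,11,10,16,13,12]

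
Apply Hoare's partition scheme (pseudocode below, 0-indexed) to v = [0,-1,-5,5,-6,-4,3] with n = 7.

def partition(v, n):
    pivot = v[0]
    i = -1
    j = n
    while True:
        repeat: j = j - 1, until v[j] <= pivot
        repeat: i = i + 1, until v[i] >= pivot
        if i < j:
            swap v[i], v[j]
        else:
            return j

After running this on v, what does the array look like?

[-4,-1,-5,-6,5,0,3]

pivot = v[0] = 0; i = -1, j = 7
j→5 (v[5]=-4≤0), i→0 (v[0]=0≥0); i<j, swap → [-4,-1,-5,5,-6,0,3]
j→4 (v[4]=-6≤0), i→3 (v[3]=5≥0); i<j, swap → [-4,-1,-5,-6,5,0,3]
j→3, i→4; i≥j, return j=3. v = [-4,-1,-5,-6,5,0,3]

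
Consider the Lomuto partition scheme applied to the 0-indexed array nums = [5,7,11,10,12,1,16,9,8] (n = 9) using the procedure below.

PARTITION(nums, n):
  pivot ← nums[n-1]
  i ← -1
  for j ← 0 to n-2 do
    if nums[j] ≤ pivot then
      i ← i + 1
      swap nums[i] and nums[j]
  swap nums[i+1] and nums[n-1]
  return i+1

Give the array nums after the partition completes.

pivot=8, i=-1
j=0: 5≤8, i=0, swap(0,0) ⇒ [5,7,11,10,12,1,16,9,8]
j=1: 7≤8, i=1, swap(1,1) ⇒ [5,7,11,10,12,1,16,9,8]
j=2: 11>8, skip
j=3: 10>8, skip
j=4: 12>8, skip
j=5: 1≤8, i=2, swap(2,5) ⇒ [5,7,1,10,12,11,16,9,8]
j=6: 16>8, skip
j=7: 9>8, skip
swap(3,8) ⇒ [5,7,1,8,12,11,16,9,10]; return 3

[5,7,1,8,12,11,16,9,10]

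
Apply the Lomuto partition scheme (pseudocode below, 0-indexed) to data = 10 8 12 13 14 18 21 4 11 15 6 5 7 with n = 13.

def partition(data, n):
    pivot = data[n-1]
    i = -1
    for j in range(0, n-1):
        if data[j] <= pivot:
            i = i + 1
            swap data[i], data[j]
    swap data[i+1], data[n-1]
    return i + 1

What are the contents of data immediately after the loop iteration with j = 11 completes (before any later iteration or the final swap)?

4 6 5 13 14 18 21 10 11 15 8 12 7

pivot=7, i=-1
j=0: 10>7, skip
j=1: 8>7, skip
j=2: 12>7, skip
j=3: 13>7, skip
j=4: 14>7, skip
j=5: 18>7, skip
j=6: 21>7, skip
j=7: 4≤7, i=0, swap(0,7) ⇒ 4 8 12 13 14 18 21 10 11 15 6 5 7
j=8: 11>7, skip
j=9: 15>7, skip
j=10: 6≤7, i=1, swap(1,10) ⇒ 4 6 12 13 14 18 21 10 11 15 8 5 7
j=11: 5≤7, i=2, swap(2,11) ⇒ 4 6 5 13 14 18 21 10 11 15 8 12 7
(after j=11) data = 4 6 5 13 14 18 21 10 11 15 8 12 7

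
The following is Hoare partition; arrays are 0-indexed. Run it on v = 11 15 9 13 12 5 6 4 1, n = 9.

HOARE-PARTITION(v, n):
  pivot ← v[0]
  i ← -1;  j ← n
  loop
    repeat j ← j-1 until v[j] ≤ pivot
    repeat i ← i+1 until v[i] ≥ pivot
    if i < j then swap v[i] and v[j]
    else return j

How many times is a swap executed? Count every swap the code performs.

4

pivot = v[0] = 11; i = -1, j = 9
j→8 (v[8]=1≤11), i→0 (v[0]=11≥11); i<j, swap → 1 15 9 13 12 5 6 4 11
j→7 (v[7]=4≤11), i→1 (v[1]=15≥11); i<j, swap → 1 4 9 13 12 5 6 15 11
j→6 (v[6]=6≤11), i→3 (v[3]=13≥11); i<j, swap → 1 4 9 6 12 5 13 15 11
j→5 (v[5]=5≤11), i→4 (v[4]=12≥11); i<j, swap → 1 4 9 6 5 12 13 15 11
j→4, i→5; i≥j, return j=4. v = 1 4 9 6 5 12 13 15 11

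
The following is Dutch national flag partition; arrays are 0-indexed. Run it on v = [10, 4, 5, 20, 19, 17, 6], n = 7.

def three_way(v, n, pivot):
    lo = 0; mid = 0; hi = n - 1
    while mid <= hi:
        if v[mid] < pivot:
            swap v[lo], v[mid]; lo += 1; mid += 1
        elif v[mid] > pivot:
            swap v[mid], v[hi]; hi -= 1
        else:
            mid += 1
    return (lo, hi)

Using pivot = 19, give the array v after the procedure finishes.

pivot = 19; lo=0, mid=0, hi=6
v[mid]=10<19: swap v[0],v[0]; lo=1,mid=1 → [10, 4, 5, 20, 19, 17, 6]
v[mid]=4<19: swap v[1],v[1]; lo=2,mid=2 → [10, 4, 5, 20, 19, 17, 6]
v[mid]=5<19: swap v[2],v[2]; lo=3,mid=3 → [10, 4, 5, 20, 19, 17, 6]
v[mid]=20>19: swap v[3],v[6]; hi=5 → [10, 4, 5, 6, 19, 17, 20]
v[mid]=6<19: swap v[3],v[3]; lo=4,mid=4 → [10, 4, 5, 6, 19, 17, 20]
v[mid]=19=19: mid=5
v[mid]=17<19: swap v[4],v[5]; lo=5,mid=6 → [10, 4, 5, 6, 17, 19, 20]
end: lo=5, hi=5; v = [10, 4, 5, 6, 17, 19, 20]

[10, 4, 5, 6, 17, 19, 20]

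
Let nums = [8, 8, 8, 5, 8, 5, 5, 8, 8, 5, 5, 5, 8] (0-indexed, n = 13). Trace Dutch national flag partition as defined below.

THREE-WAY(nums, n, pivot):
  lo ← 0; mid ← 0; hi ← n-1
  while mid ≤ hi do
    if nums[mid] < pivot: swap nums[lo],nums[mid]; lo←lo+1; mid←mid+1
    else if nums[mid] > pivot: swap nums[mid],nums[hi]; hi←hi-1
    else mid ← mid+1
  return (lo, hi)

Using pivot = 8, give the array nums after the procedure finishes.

lo=0 mid=0 hi=12
8=8: mid=1
8=8: mid=2
8=8: mid=3
5<8: swap(0,3), lo=1 mid=4 ⇒ [5, 8, 8, 8, 8, 5, 5, 8, 8, 5, 5, 5, 8]
8=8: mid=5
5<8: swap(1,5), lo=2 mid=6 ⇒ [5, 5, 8, 8, 8, 8, 5, 8, 8, 5, 5, 5, 8]
5<8: swap(2,6), lo=3 mid=7 ⇒ [5, 5, 5, 8, 8, 8, 8, 8, 8, 5, 5, 5, 8]
8=8: mid=8
8=8: mid=9
5<8: swap(3,9), lo=4 mid=10 ⇒ [5, 5, 5, 5, 8, 8, 8, 8, 8, 8, 5, 5, 8]
5<8: swap(4,10), lo=5 mid=11 ⇒ [5, 5, 5, 5, 5, 8, 8, 8, 8, 8, 8, 5, 8]
5<8: swap(5,11), lo=6 mid=12 ⇒ [5, 5, 5, 5, 5, 5, 8, 8, 8, 8, 8, 8, 8]
8=8: mid=13
done. lo=6 hi=12; nums=[5, 5, 5, 5, 5, 5, 8, 8, 8, 8, 8, 8, 8]

[5, 5, 5, 5, 5, 5, 8, 8, 8, 8, 8, 8, 8]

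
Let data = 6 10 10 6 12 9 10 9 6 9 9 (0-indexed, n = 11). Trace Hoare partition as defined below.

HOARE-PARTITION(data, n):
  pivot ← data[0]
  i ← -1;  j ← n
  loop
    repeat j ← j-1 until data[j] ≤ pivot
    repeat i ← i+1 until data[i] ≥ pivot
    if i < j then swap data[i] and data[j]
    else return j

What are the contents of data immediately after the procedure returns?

6 6 10 10 12 9 10 9 6 9 9

pivot = data[0] = 6; i = -1, j = 11
j→8 (data[8]=6≤6), i→0 (data[0]=6≥6); i<j, swap → 6 10 10 6 12 9 10 9 6 9 9
j→3 (data[3]=6≤6), i→1 (data[1]=10≥6); i<j, swap → 6 6 10 10 12 9 10 9 6 9 9
j→1, i→2; i≥j, return j=1. data = 6 6 10 10 12 9 10 9 6 9 9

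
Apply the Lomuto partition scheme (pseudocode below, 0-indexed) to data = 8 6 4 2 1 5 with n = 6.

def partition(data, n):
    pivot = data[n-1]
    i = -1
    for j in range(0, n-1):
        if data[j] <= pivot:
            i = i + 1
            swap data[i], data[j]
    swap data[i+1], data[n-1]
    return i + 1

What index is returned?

3

pivot=5, i=-1
j=0: 8>5, skip
j=1: 6>5, skip
j=2: 4≤5, i=0, swap(0,2) ⇒ 4 6 8 2 1 5
j=3: 2≤5, i=1, swap(1,3) ⇒ 4 2 8 6 1 5
j=4: 1≤5, i=2, swap(2,4) ⇒ 4 2 1 6 8 5
swap(3,5) ⇒ 4 2 1 5 8 6; return 3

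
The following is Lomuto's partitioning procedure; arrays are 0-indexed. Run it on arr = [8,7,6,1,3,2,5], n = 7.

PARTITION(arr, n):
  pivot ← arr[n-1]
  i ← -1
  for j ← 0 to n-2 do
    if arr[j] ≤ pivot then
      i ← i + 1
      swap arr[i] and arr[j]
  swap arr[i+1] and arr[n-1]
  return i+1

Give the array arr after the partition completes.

pivot=5, i=-1
j=0: 8>5, skip
j=1: 7>5, skip
j=2: 6>5, skip
j=3: 1≤5, i=0, swap(0,3) ⇒ [1,7,6,8,3,2,5]
j=4: 3≤5, i=1, swap(1,4) ⇒ [1,3,6,8,7,2,5]
j=5: 2≤5, i=2, swap(2,5) ⇒ [1,3,2,8,7,6,5]
swap(3,6) ⇒ [1,3,2,5,7,6,8]; return 3

[1,3,2,5,7,6,8]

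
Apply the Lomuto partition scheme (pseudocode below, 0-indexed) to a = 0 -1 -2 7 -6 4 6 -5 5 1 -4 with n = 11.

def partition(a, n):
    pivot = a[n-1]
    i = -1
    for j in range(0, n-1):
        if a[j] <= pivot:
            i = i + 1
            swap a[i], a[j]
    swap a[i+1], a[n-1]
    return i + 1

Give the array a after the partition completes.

pivot = a[10] = -4; i = -1
j=0: a[0]=0 > -4 → no swap
j=1: a[1]=-1 > -4 → no swap
j=2: a[2]=-2 > -4 → no swap
j=3: a[3]=7 > -4 → no swap
j=4: a[4]=-6 ≤ -4 → i=0, swap a[0],a[4] → -6 -1 -2 7 0 4 6 -5 5 1 -4
j=5: a[5]=4 > -4 → no swap
j=6: a[6]=6 > -4 → no swap
j=7: a[7]=-5 ≤ -4 → i=1, swap a[1],a[7] → -6 -5 -2 7 0 4 6 -1 5 1 -4
j=8: a[8]=5 > -4 → no swap
j=9: a[9]=1 > -4 → no swap
final swap a[2],a[10] → -6 -5 -4 7 0 4 6 -1 5 1 -2; return 2

-6 -5 -4 7 0 4 6 -1 5 1 -2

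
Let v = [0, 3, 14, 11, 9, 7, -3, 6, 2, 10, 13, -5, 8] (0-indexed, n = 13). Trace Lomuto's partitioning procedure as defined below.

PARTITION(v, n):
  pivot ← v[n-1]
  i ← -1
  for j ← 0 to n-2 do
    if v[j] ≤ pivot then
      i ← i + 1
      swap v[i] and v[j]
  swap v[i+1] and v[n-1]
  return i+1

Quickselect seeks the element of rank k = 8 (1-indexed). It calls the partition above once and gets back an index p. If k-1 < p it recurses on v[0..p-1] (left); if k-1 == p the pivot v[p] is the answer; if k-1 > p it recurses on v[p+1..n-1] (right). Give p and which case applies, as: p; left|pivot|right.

pivot=8, i=-1
j=0: 0≤8, i=0, swap(0,0) ⇒ [0, 3, 14, 11, 9, 7, -3, 6, 2, 10, 13, -5, 8]
j=1: 3≤8, i=1, swap(1,1) ⇒ [0, 3, 14, 11, 9, 7, -3, 6, 2, 10, 13, -5, 8]
j=2: 14>8, skip
j=3: 11>8, skip
j=4: 9>8, skip
j=5: 7≤8, i=2, swap(2,5) ⇒ [0, 3, 7, 11, 9, 14, -3, 6, 2, 10, 13, -5, 8]
j=6: -3≤8, i=3, swap(3,6) ⇒ [0, 3, 7, -3, 9, 14, 11, 6, 2, 10, 13, -5, 8]
j=7: 6≤8, i=4, swap(4,7) ⇒ [0, 3, 7, -3, 6, 14, 11, 9, 2, 10, 13, -5, 8]
j=8: 2≤8, i=5, swap(5,8) ⇒ [0, 3, 7, -3, 6, 2, 11, 9, 14, 10, 13, -5, 8]
j=9: 10>8, skip
j=10: 13>8, skip
j=11: -5≤8, i=6, swap(6,11) ⇒ [0, 3, 7, -3, 6, 2, -5, 9, 14, 10, 13, 11, 8]
swap(7,12) ⇒ [0, 3, 7, -3, 6, 2, -5, 8, 14, 10, 13, 11, 9]; return 7
p = 7; k-1 = 7 == 7 ⇒ pivot

7; pivot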